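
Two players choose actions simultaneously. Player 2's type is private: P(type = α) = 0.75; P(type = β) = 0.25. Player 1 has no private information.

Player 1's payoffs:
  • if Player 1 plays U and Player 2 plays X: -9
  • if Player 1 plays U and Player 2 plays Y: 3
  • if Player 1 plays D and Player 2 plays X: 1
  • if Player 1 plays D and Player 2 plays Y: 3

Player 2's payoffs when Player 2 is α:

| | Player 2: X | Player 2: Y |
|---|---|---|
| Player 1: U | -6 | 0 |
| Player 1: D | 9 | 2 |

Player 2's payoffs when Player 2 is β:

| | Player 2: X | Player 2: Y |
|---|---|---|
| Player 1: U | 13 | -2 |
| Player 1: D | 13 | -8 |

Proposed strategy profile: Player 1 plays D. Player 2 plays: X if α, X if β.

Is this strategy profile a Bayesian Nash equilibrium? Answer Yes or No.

A profile is a BNE iff every type of every player is best-responding given beliefs about the other side.
Player 1 plays D: E[D] = 0.75·(1) + 0.25·(1) = 1; E[U] = -9. Best-responding. ✓
Player 2 (type α), facing D: X gives 9, Y gives 2. Proposed X is best. ✓
Player 2 (type β), facing D: X gives 13, Y gives -8. Proposed X is best. ✓

Yes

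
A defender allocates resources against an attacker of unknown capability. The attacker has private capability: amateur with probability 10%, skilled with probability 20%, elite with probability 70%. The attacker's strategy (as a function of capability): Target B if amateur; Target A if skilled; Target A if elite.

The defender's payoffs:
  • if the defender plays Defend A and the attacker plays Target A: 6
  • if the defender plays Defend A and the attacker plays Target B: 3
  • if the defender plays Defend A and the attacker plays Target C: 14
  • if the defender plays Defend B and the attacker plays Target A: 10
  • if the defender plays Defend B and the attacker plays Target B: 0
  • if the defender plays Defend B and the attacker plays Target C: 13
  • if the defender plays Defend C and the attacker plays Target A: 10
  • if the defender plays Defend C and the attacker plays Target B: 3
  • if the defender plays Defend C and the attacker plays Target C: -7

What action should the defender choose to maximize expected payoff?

Defend C

Compute the defender's expected payoff for each action, taking the expectation over the attacker's type.
E[Defend A] = 0.1·(3) + 0.2·(6) + 0.7·(6) = 5.7
E[Defend B] = 0.1·(0) + 0.2·(10) + 0.7·(10) = 9
E[Defend C] = 0.1·(3) + 0.2·(10) + 0.7·(10) = 9.3
Best response: Defend C (9.3 is the largest).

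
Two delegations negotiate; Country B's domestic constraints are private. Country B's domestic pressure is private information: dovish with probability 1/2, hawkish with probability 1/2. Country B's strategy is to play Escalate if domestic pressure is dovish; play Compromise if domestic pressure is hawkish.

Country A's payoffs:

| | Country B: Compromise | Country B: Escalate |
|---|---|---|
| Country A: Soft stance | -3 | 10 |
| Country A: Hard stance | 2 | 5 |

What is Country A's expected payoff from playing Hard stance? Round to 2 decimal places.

Take the expectation over Country B's domestic pressure, weighting each type's action by its prior probability.
E[Hard stance] = 1/2·5 + 1/2·2 = 5/2 + 1 = 7/2

3.50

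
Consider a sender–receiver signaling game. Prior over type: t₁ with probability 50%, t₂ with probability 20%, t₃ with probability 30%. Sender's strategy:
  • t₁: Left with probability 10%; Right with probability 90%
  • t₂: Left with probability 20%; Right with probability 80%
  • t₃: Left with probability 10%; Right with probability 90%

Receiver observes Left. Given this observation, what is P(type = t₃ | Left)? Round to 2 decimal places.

P(Left) = 0.5·0.1 + 0.2·0.2 + 0.3·0.1 = 0.12
P(t₃ | Left) = (0.3·0.1) / 0.12 = 0.03 / 0.12 = 0.25

0.25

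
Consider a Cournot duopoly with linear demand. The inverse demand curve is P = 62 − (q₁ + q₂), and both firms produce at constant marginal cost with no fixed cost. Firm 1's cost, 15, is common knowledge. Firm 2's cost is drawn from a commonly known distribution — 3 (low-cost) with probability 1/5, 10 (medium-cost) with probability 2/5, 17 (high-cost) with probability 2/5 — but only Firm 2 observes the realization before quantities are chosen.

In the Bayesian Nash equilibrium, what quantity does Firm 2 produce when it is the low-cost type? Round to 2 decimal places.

22.27

Type-c best response for Firm 2: q₂(c) = (62 − c)/2 − q₁/2.
Firm 1 maximizes expected profit; its first-order condition is 62 − 2q₁ − E[q₂] − 15 = 0.
Substituting E[q₂] and solving: E[c₂] = 11.4, so q₁ = (62 − 2·15 + 11.4)/3 = 14.4667.
q₂(low-cost) = (62 − 3 − 14.4667)/2 = 22.2667.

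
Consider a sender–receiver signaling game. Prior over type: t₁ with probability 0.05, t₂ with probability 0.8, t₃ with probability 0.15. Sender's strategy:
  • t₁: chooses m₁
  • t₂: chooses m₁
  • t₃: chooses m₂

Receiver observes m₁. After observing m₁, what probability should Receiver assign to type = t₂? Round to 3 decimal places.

P(m₁) = 0.05·1 + 0.8·1 + 0.15·0 = 0.85
P(t₂ | m₁) = (0.8·1) / 0.85 = 0.8 / 0.85 = 0.941176

0.941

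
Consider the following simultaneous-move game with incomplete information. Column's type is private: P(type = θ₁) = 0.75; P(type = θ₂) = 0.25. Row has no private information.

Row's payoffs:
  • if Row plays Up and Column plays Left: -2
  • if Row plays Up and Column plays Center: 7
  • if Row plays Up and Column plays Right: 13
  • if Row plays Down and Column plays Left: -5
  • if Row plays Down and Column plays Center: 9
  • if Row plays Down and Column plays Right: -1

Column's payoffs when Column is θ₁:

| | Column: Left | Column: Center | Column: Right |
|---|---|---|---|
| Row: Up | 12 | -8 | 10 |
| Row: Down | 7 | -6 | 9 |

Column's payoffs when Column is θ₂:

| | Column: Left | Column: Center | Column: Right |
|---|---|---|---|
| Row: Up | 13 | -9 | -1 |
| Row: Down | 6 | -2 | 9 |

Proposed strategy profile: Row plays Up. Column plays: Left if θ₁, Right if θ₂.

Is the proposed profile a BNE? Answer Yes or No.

No

Row plays Up: E[Up] = 0.75·(-2) + 0.25·(13) = 1.75; E[Down] = -4. Best-responding. ✓
Column (type θ₁), facing Up: Left gives 12, Center gives -8, Right gives 10. Proposed Left is best. ✓
Column (type θ₂), facing Up: Left gives 13, Center gives -9, Right gives -1. Proposed Right is not best — profitable deviation exists. ✗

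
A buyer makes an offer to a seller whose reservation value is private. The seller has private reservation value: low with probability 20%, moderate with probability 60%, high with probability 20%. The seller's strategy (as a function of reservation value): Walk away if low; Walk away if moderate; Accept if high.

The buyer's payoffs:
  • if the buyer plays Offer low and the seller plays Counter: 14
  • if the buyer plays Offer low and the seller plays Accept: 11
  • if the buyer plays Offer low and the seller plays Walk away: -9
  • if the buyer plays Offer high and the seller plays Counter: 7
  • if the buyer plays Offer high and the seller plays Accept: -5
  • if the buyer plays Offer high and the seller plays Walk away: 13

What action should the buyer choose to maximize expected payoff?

Offer high

Compute the buyer's expected payoff for each action, taking the expectation over the seller's type.
E[Offer low] = 0.2·(-9) + 0.6·(-9) + 0.2·(11) = -5
E[Offer high] = 0.2·(13) + 0.6·(13) + 0.2·(-5) = 9.4
Best response: Offer high (9.4 is the largest).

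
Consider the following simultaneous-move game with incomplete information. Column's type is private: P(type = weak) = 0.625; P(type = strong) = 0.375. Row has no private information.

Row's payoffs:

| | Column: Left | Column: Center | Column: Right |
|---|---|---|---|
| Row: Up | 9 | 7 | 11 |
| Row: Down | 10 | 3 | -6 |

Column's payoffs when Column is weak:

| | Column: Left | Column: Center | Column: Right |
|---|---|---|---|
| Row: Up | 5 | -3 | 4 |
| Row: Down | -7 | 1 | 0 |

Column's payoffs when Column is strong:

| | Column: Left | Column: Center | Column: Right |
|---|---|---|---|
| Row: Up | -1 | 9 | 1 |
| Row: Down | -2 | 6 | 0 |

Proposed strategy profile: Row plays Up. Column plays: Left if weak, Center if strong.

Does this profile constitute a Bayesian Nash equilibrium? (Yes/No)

Yes

A profile is a BNE iff every type of every player is best-responding given beliefs about the other side.
Row plays Up: E[Up] = 0.625·(9) + 0.375·(7) = 8.25; E[Down] = 7.375. Best-responding. ✓
Column (type weak), facing Up: Left gives 5, Center gives -3, Right gives 4. Proposed Left is best. ✓
Column (type strong), facing Up: Left gives -1, Center gives 9, Right gives 1. Proposed Center is best. ✓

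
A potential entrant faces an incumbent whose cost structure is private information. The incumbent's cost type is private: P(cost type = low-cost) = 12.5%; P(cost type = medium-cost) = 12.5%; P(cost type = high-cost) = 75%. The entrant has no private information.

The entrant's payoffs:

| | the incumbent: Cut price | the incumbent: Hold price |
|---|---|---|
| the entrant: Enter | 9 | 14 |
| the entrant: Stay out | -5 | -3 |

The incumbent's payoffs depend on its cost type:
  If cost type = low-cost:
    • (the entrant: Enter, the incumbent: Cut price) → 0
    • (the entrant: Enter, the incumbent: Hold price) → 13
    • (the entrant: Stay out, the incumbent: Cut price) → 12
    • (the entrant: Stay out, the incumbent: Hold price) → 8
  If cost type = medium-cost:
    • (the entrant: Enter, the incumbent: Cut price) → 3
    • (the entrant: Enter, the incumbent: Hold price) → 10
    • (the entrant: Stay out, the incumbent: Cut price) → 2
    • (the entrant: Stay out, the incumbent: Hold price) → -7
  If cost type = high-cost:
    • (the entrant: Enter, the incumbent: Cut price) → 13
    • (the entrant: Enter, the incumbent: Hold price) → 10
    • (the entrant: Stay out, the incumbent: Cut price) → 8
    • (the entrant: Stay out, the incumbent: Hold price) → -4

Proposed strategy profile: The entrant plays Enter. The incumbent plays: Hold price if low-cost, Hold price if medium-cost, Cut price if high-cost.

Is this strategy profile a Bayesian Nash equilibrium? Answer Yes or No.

The entrant plays Enter: E[Enter] = 0.125·(14) + 0.125·(14) + 0.75·(9) = 10.25; E[Stay out] = -4.5. Best-responding. ✓
The incumbent (cost type low-cost), facing Enter: Cut price gives 0, Hold price gives 13. Proposed Hold price is best. ✓
The incumbent (cost type medium-cost), facing Enter: Cut price gives 3, Hold price gives 10. Proposed Hold price is best. ✓
The incumbent (cost type high-cost), facing Enter: Cut price gives 13, Hold price gives 10. Proposed Cut price is best. ✓

Yes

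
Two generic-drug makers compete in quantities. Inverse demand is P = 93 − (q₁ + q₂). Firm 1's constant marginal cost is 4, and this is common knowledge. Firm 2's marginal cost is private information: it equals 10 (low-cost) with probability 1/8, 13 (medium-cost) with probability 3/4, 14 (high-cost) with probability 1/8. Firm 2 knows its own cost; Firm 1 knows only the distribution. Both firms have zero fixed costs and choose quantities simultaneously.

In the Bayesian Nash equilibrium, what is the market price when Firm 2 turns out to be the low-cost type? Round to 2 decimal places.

Each type of Firm 2 best-responds to q₁; Firm 1 best-responds to the expected q₂ over Firm 2's types.
Firm 2 with cost c maximizes (93 − (q₁+q₂) − c)·q₂, giving q₂(c) = (93 − c − q₁)/2.
E[c₂] = 1/8·10 + 3/4·13 + 1/8·14 = 12.75
Firm 1's FOC against E[q₂] yields q₁ = (93 − 2·4 + E[c₂])/3 = (93 − 8 + 12.75)/3 = 32.5833.
q₂(low-cost) = 25.2083, so P = 93 − (32.5833 + 25.2083) = 35.2083.

35.21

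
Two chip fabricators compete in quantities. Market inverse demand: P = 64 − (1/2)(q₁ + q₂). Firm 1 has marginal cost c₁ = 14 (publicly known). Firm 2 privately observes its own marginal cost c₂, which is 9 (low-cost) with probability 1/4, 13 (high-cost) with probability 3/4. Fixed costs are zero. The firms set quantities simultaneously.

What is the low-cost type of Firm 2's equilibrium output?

39

Type-c best response for Firm 2: q₂(c) = (64 − c) − q₁/2.
Firm 1 maximizes expected profit; its first-order condition is 64 − q₁ − (1/2)E[q₂] − 14 = 0.
Substituting E[q₂] and solving: E[c₂] = 12, so q₁ = (64 − 2·14 + 12)/(3/2) = 32.
q₂(low-cost) = (64 − 9 − (1/2)·32) = 39.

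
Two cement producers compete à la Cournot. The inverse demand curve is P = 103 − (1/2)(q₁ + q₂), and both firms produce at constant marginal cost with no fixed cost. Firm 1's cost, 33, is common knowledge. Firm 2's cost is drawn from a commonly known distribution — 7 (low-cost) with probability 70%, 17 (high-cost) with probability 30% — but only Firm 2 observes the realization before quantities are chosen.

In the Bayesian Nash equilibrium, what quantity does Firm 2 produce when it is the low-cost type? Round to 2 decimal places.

80.33

Firm 2 with cost c maximizes (103 − (1/2)(q₁+q₂) − c)·q₂, giving q₂(c) = (103 − c − (1/2)q₁).
E[c₂] = 0.7·7 + 0.3·17 = 10
Firm 1's FOC against E[q₂] yields q₁ = (103 − 2·33 + E[c₂])/(3/2) = (103 − 66 + 10)/(3/2) = 31.3333.
q₂(low-cost) = (103 − 7 − (1/2)·31.3333) = 80.3333.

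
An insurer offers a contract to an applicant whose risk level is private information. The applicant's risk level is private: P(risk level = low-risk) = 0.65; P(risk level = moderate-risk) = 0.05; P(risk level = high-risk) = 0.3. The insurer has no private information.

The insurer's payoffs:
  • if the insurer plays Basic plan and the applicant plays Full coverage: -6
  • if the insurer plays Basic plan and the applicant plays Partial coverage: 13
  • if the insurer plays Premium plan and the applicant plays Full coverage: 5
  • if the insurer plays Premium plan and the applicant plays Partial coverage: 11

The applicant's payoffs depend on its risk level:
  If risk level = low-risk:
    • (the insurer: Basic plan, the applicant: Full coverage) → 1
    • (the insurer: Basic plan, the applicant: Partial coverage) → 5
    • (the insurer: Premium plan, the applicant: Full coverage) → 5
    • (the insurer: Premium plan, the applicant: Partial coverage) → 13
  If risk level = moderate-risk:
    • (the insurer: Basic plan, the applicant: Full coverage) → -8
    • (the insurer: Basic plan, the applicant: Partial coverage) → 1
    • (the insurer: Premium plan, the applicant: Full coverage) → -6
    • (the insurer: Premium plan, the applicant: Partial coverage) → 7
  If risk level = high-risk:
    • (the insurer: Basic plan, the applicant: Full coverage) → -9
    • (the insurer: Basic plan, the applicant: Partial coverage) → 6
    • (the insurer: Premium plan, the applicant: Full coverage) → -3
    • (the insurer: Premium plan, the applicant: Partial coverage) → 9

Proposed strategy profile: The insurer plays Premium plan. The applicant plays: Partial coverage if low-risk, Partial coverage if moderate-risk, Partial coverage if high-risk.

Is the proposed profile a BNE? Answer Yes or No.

No

The insurer plays Premium plan: E[Premium plan] = 0.65·(11) + 0.05·(11) + 0.3·(11) = 11; E[Basic plan] = 13. Not best-responding. ✗
The applicant (risk level low-risk), facing Premium plan: Full coverage gives 5, Partial coverage gives 13. Proposed Partial coverage is best. ✓
The applicant (risk level moderate-risk), facing Premium plan: Full coverage gives -6, Partial coverage gives 7. Proposed Partial coverage is best. ✓
The applicant (risk level high-risk), facing Premium plan: Full coverage gives -3, Partial coverage gives 9. Proposed Partial coverage is best. ✓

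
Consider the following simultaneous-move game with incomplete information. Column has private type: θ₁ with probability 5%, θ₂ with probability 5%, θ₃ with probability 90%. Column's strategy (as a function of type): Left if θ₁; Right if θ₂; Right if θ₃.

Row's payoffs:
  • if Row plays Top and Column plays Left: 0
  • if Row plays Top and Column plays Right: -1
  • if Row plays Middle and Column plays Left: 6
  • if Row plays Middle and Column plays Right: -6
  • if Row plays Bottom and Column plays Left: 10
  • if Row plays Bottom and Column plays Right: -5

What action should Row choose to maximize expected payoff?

Compute Row's expected payoff for each action, taking the expectation over Column's type.
E[Top] = 0.05·(0) + 0.05·(-1) + 0.9·(-1) = -0.95
E[Middle] = 0.05·(6) + 0.05·(-6) + 0.9·(-6) = -5.4
E[Bottom] = 0.05·(10) + 0.05·(-5) + 0.9·(-5) = -4.25
Best response: Top (-0.95 is the largest).

Top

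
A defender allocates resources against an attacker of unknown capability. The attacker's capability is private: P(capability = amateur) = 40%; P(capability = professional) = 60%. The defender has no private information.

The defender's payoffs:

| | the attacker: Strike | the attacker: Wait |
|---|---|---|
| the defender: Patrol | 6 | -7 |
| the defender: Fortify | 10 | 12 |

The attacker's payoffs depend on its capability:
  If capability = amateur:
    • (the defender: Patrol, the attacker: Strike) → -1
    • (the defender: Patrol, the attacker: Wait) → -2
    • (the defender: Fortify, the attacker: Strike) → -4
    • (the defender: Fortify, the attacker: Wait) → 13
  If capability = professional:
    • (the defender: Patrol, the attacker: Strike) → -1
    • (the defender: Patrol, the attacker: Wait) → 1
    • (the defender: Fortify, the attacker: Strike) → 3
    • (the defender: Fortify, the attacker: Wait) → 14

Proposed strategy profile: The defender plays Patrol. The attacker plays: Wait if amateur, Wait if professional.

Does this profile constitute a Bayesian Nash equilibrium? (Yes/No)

The defender plays Patrol: E[Patrol] = 0.4·(-7) + 0.6·(-7) = -7; E[Fortify] = 12. Not best-responding. ✗
The attacker (capability amateur), facing Patrol: Strike gives -1, Wait gives -2. Proposed Wait is not best — profitable deviation exists. ✗
The attacker (capability professional), facing Patrol: Strike gives -1, Wait gives 1. Proposed Wait is best. ✓

No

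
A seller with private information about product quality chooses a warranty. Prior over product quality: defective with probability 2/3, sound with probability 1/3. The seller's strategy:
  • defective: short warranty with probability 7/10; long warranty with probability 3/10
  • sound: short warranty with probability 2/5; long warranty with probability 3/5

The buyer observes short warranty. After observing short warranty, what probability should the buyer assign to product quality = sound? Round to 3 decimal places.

0.222

Apply Bayes' rule using the sender's strategy as the likelihood.
P(short warranty) = (2/3)·(7/10) + (1/3)·(2/5) = 3/5
P(sound | short warranty) = ((1/3)·(2/5)) / (3/5) = (2/15) / (3/5) = 2/9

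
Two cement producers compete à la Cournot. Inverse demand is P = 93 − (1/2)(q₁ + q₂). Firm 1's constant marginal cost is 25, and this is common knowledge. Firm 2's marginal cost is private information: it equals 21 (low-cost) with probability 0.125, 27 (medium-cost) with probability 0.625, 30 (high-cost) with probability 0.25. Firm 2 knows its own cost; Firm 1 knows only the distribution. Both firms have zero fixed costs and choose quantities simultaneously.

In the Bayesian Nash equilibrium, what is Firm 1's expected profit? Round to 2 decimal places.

Type-c best response for Firm 2: q₂(c) = (93 − c) − q₁/2.
Firm 1 maximizes expected profit; its first-order condition is 93 − q₁ − (1/2)E[q₂] − 25 = 0.
Substituting E[q₂] and solving: E[c₂] = 27, so q₁ = (93 − 2·25 + 27)/(3/2) = 46.6667.
E[P] = 93 − (1/2)·(q₁ + E[q₂]) = 48.3333; Firm 1's expected profit = (E[P] − 25)·q₁ = (48.3333 − 25)·46.6667 = 1088.89.

1088.89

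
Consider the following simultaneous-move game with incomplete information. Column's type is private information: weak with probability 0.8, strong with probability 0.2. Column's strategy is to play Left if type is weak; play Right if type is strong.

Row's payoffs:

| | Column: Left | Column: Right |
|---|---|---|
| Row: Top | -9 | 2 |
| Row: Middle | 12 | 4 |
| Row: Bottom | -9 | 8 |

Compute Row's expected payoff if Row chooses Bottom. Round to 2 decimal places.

-5.60

Take the expectation over Column's type, weighting each type's action by its prior probability.
E[Bottom] = 0.8·(-9) + 0.2·8 = (-7.2) + 1.6 = -5.6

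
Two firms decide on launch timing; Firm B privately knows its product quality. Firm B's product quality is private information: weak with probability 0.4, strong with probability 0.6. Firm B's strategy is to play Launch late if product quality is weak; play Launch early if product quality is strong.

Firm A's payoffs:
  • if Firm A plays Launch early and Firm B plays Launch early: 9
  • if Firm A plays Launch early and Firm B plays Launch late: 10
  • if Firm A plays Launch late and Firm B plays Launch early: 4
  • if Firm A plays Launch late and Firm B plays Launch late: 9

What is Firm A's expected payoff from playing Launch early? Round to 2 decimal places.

Take the expectation over Firm B's product quality, weighting each type's action by its prior probability.
E[Launch early] = 0.4·10 + 0.6·9 = 4 + 5.4 = 9.4

9.40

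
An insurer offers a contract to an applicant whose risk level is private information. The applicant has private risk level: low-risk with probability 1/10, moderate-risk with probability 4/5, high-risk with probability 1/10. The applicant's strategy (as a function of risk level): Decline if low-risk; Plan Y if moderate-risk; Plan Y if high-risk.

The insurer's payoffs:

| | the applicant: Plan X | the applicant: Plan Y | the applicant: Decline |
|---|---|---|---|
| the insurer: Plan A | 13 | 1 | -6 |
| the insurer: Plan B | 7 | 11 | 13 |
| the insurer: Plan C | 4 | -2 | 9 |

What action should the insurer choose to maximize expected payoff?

Plan B

E[Plan A] = 1/10·(-6) + 4/5·(1) + 1/10·(1) = 3/10
E[Plan B] = 1/10·(13) + 4/5·(11) + 1/10·(11) = 56/5
E[Plan C] = 1/10·(9) + 4/5·(-2) + 1/10·(-2) = -9/10
Best response: Plan B (56/5 is the largest).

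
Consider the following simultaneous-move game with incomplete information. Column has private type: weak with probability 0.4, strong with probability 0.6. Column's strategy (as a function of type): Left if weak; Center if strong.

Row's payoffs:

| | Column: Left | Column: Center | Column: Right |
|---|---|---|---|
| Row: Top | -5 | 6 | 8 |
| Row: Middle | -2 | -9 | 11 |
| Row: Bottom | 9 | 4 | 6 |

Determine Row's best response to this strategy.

Compute Row's expected payoff for each action, taking the expectation over Column's type.
E[Top] = 0.4·(-5) + 0.6·(6) = 1.6
E[Middle] = 0.4·(-2) + 0.6·(-9) = -6.2
E[Bottom] = 0.4·(9) + 0.6·(4) = 6
Best response: Bottom (6 is the largest).

Bottom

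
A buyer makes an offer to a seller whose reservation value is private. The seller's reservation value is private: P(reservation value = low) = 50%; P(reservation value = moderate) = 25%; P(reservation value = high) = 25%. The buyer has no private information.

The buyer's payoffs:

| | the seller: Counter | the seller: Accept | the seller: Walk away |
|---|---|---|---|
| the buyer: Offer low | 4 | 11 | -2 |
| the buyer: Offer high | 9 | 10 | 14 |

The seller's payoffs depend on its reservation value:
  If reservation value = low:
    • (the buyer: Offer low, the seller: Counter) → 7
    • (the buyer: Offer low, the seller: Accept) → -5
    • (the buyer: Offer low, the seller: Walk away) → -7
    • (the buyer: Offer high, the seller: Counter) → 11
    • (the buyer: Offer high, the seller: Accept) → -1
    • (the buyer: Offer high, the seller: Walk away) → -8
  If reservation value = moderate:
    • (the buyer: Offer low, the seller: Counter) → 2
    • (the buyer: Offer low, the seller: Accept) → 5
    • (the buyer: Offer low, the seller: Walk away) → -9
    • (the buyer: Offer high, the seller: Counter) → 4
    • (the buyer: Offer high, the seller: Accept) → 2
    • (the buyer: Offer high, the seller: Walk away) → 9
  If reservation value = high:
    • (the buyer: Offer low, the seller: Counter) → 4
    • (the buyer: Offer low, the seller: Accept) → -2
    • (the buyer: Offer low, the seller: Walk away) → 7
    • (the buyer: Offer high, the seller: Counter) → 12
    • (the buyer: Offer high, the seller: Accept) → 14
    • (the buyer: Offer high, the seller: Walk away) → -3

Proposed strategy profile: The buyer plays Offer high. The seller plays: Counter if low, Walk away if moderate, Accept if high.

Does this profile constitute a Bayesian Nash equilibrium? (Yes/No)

Yes

The buyer plays Offer high: E[Offer high] = 0.5·(9) + 0.25·(14) + 0.25·(10) = 10.5; E[Offer low] = 4.25. Best-responding. ✓
The seller (reservation value low), facing Offer high: Counter gives 11, Accept gives -1, Walk away gives -8. Proposed Counter is best. ✓
The seller (reservation value moderate), facing Offer high: Counter gives 4, Accept gives 2, Walk away gives 9. Proposed Walk away is best. ✓
The seller (reservation value high), facing Offer high: Counter gives 12, Accept gives 14, Walk away gives -3. Proposed Accept is best. ✓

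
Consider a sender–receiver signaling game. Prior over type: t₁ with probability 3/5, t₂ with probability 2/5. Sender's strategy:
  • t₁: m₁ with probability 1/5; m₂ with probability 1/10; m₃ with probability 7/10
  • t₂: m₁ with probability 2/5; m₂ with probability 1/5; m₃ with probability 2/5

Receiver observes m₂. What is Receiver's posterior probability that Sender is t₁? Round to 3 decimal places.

Apply Bayes' rule using the sender's strategy as the likelihood.
P(m₂) = (3/5)·(1/10) + (2/5)·(1/5) = 7/50
P(t₁ | m₂) = ((3/5)·(1/10)) / (7/50) = (3/50) / (7/50) = 3/7

0.429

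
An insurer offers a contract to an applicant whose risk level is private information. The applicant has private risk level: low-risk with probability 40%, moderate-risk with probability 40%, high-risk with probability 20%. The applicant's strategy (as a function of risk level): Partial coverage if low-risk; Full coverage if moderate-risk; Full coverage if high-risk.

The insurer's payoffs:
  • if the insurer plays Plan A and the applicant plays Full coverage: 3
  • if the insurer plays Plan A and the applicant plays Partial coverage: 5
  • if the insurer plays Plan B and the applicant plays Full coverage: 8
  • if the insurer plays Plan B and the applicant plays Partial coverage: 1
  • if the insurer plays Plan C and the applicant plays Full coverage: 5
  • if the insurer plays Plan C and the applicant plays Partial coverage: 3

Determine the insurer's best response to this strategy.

Plan B

E[Plan A] = 0.4·(5) + 0.4·(3) + 0.2·(3) = 3.8
E[Plan B] = 0.4·(1) + 0.4·(8) + 0.2·(8) = 5.2
E[Plan C] = 0.4·(3) + 0.4·(5) + 0.2·(5) = 4.2
Best response: Plan B (5.2 is the largest).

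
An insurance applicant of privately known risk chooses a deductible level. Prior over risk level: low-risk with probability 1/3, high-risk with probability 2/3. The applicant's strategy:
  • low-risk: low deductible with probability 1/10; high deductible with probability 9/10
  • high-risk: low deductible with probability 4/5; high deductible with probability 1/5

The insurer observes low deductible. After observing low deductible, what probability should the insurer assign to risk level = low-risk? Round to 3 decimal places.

0.059

Apply Bayes' rule using the sender's strategy as the likelihood.
P(low deductible) = (1/3)·(1/10) + (2/3)·(4/5) = 17/30
P(low-risk | low deductible) = ((1/3)·(1/10)) / (17/30) = (1/30) / (17/30) = 1/17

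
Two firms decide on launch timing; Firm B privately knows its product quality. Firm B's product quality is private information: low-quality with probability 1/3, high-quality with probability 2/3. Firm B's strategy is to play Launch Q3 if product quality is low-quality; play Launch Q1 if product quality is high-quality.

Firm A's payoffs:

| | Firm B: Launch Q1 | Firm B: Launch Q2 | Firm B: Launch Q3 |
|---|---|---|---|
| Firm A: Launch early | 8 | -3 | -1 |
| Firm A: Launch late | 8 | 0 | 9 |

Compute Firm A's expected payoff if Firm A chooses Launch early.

5

Take the expectation over Firm B's product quality, weighting each type's action by its prior probability.
E[Launch early] = 1/3·(-1) + 2/3·8 = (-1/3) + 16/3 = 5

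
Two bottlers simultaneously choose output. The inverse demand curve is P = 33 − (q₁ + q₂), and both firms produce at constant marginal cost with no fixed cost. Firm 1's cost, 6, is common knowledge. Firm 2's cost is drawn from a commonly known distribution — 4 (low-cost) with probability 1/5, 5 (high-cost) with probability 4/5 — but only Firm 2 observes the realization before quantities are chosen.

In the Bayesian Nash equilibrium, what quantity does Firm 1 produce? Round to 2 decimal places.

Each type of Firm 2 best-responds to q₁; Firm 1 best-responds to the expected q₂ over Firm 2's types.
Firm 2 with cost c maximizes (33 − (q₁+q₂) − c)·q₂, giving q₂(c) = (33 − c − q₁)/2.
E[c₂] = 1/5·4 + 4/5·5 = 4.8
Firm 1's FOC against E[q₂] yields q₁ = (33 − 2·6 + E[c₂])/3 = (33 − 12 + 4.8)/3 = 8.6.

8.60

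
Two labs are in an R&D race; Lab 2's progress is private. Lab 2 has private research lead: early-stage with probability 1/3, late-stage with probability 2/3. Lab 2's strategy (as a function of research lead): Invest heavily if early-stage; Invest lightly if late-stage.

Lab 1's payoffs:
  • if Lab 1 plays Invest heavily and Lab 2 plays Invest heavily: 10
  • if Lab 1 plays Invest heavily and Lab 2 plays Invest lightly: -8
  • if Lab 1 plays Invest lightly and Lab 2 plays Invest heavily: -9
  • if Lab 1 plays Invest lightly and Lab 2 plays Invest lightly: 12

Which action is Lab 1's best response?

Compute Lab 1's expected payoff for each action, taking the expectation over Lab 2's type.
E[Invest heavily] = 1/3·(10) + 2/3·(-8) = -2
E[Invest lightly] = 1/3·(-9) + 2/3·(12) = 5
Best response: Invest lightly (5 is the largest).

Invest lightly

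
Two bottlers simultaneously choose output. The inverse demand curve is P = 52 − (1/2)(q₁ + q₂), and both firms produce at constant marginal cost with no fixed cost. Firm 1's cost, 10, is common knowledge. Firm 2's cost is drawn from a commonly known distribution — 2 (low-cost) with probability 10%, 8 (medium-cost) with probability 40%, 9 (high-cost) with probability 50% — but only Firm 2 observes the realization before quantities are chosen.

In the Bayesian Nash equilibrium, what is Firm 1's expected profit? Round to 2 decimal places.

Each type of Firm 2 best-responds to q₁; Firm 1 best-responds to the expected q₂ over Firm 2's types.
Firm 2 with cost c maximizes (52 − (1/2)(q₁+q₂) − c)·q₂, giving q₂(c) = (52 − c − (1/2)q₁).
E[c₂] = 0.1·2 + 0.4·8 + 0.5·9 = 7.9
Firm 1's FOC against E[q₂] yields q₁ = (52 − 2·10 + E[c₂])/(3/2) = (52 − 20 + 7.9)/(3/2) = 26.6.
E[P] = 52 − (1/2)·(q₁ + E[q₂]) = 23.3; Firm 1's expected profit = (E[P] − 10)·q₁ = (23.3 − 10)·26.6 = 353.78.

353.78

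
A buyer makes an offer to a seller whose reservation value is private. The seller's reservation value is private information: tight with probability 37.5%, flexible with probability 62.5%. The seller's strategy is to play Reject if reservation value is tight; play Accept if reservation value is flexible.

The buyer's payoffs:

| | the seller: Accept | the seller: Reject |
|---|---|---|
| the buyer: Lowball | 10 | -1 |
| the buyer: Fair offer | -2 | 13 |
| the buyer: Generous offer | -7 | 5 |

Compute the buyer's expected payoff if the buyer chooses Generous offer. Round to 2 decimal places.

E[Generous offer] = 0.375·5 + 0.625·(-7) = 1.875 + (-4.375) = -2.5

-2.50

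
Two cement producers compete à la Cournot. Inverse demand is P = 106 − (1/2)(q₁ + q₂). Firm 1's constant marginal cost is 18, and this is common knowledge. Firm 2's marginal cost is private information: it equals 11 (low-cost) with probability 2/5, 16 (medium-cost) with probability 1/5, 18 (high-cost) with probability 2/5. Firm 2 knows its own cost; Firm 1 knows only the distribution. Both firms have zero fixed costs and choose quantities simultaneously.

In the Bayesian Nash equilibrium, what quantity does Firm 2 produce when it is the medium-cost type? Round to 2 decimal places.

Type-c best response for Firm 2: q₂(c) = (106 − c) − q₁/2.
Firm 1 maximizes expected profit; its first-order condition is 106 − q₁ − (1/2)E[q₂] − 18 = 0.
Substituting E[q₂] and solving: E[c₂] = 14.8, so q₁ = (106 − 2·18 + 14.8)/(3/2) = 56.5333.
q₂(medium-cost) = (106 − 16 − (1/2)·56.5333) = 61.7333.

61.73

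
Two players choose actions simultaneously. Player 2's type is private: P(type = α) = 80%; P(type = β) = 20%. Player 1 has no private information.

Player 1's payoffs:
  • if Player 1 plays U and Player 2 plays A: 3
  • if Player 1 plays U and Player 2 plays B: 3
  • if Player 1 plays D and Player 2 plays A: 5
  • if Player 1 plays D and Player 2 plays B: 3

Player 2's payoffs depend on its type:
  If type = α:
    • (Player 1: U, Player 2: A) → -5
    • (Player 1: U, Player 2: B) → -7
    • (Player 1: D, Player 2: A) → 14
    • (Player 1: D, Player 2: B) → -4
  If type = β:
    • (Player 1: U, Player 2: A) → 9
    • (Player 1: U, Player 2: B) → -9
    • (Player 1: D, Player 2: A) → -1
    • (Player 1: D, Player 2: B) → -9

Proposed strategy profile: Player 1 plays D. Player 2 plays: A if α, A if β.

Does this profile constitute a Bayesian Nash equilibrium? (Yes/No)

A profile is a BNE iff every type of every player is best-responding given beliefs about the other side.
Player 1 plays D: E[D] = 0.8·(5) + 0.2·(5) = 5; E[U] = 3. Best-responding. ✓
Player 2 (type α), facing D: A gives 14, B gives -4. Proposed A is best. ✓
Player 2 (type β), facing D: A gives -1, B gives -9. Proposed A is best. ✓

Yes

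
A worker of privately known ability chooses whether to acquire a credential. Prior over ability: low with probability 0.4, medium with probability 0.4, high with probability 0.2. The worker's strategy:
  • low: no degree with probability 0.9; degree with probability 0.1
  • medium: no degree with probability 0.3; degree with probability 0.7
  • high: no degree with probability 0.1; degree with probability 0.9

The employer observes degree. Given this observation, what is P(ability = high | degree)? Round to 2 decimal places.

Apply Bayes' rule using the sender's strategy as the likelihood.
P(degree) = 0.4·0.1 + 0.4·0.7 + 0.2·0.9 = 0.5
P(high | degree) = (0.2·0.9) / 0.5 = 0.18 / 0.5 = 0.36

0.36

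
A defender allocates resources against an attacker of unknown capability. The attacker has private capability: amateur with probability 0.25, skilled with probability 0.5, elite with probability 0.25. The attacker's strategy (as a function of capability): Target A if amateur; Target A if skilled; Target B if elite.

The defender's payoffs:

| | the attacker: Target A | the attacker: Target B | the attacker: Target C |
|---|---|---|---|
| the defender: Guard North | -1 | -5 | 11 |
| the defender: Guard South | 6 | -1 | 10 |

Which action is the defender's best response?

Guard South

Compute the defender's expected payoff for each action, taking the expectation over the attacker's type.
E[Guard North] = 0.25·(-1) + 0.5·(-1) + 0.25·(-5) = -2
E[Guard South] = 0.25·(6) + 0.5·(6) + 0.25·(-1) = 4.25
Best response: Guard South (4.25 is the largest).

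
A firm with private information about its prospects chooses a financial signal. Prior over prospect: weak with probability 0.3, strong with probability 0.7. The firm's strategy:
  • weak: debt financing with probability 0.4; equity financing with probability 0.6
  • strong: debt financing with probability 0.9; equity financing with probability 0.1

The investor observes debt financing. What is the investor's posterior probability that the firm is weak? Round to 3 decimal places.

P(debt financing) = 0.3·0.4 + 0.7·0.9 = 0.75
P(weak | debt financing) = (0.3·0.4) / 0.75 = 0.12 / 0.75 = 0.16

0.160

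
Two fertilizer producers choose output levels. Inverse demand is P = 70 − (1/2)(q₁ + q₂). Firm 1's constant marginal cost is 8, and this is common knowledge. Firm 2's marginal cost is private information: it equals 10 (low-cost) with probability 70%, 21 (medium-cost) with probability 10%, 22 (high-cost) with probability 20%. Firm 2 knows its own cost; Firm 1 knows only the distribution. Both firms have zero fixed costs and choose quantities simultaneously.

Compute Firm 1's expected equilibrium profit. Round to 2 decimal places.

1012.50

Firm 2 with cost c maximizes (70 − (1/2)(q₁+q₂) − c)·q₂, giving q₂(c) = (70 − c − (1/2)q₁).
E[c₂] = 0.7·10 + 0.1·21 + 0.2·22 = 13.5
Firm 1's FOC against E[q₂] yields q₁ = (70 − 2·8 + E[c₂])/(3/2) = (70 − 16 + 13.5)/(3/2) = 45.
E[P] = 70 − (1/2)·(q₁ + E[q₂]) = 30.5; Firm 1's expected profit = (E[P] − 8)·q₁ = (30.5 − 8)·45 = 1012.5.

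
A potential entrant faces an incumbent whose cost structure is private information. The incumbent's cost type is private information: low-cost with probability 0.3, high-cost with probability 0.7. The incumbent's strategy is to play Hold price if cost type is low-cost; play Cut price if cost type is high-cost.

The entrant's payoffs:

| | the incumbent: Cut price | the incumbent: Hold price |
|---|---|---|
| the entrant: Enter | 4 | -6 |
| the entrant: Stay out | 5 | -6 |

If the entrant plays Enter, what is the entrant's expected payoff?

1

Take the expectation over the incumbent's cost type, weighting each type's action by its prior probability.
E[Enter] = 0.3·(-6) + 0.7·4 = (-1.8) + 2.8 = 1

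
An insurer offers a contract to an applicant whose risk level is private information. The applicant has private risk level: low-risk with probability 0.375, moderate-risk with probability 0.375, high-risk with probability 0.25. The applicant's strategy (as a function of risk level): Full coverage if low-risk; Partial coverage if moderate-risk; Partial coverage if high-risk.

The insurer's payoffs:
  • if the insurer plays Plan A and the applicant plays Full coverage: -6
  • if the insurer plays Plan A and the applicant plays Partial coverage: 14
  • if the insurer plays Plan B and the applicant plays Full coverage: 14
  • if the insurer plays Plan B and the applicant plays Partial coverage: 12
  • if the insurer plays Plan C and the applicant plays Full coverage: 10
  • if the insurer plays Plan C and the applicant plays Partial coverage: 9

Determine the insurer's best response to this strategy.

Plan B

E[Plan A] = 0.375·(-6) + 0.375·(14) + 0.25·(14) = 6.5
E[Plan B] = 0.375·(14) + 0.375·(12) + 0.25·(12) = 12.75
E[Plan C] = 0.375·(10) + 0.375·(9) + 0.25·(9) = 9.375
Best response: Plan B (12.75 is the largest).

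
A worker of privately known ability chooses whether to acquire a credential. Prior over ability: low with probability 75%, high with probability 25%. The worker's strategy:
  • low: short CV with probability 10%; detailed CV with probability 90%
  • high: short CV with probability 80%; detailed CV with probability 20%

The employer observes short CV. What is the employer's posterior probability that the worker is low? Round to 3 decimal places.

Apply Bayes' rule using the sender's strategy as the likelihood.
P(short CV) = 0.75·0.1 + 0.25·0.8 = 0.275
P(low | short CV) = (0.75·0.1) / 0.275 = 0.075 / 0.275 = 0.272727

0.273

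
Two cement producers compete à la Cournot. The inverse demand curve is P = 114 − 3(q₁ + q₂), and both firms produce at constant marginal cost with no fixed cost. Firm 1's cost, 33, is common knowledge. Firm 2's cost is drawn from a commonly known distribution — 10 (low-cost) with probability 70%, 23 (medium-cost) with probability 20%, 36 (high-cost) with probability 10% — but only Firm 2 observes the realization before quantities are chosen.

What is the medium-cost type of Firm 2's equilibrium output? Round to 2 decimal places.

11.66

Firm 2 with cost c maximizes (114 − 3(q₁+q₂) − c)·q₂, giving q₂(c) = (114 − c − 3q₁)/6.
E[c₂] = 0.7·10 + 0.2·23 + 0.1·36 = 15.2
Firm 1's FOC against E[q₂] yields q₁ = (114 − 2·33 + E[c₂])/9 = (114 − 66 + 15.2)/9 = 7.02222.
q₂(medium-cost) = (114 − 23 − 3·7.02222)/6 = 11.6556.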